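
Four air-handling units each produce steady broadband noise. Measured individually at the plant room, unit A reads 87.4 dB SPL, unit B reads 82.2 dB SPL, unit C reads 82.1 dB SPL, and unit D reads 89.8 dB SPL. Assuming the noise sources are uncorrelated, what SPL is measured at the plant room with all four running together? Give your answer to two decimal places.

Add the sources as powers (linear), then convert back to dB:
L_total = 10·log₁₀(10^(87.4/10) + 10^(82.2/10) + 10^(82.1/10) + 10^(89.8/10)) = 10·log₁₀(1833000000) = 92.63 dB SPL.

92.63 dB SPL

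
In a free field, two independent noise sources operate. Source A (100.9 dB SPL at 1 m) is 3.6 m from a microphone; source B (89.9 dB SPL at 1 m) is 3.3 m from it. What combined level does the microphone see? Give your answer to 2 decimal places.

At the listener: L_A = 100.9 − 20·log₁₀(3.6) = 89.774 dB; L_B = 89.9 − 20·log₁₀(3.3) = 79.530 dB.
Combined: 10·log₁₀(10^(89.774/10)+10^(79.530/10)) = 90.17 dB SPL.

90.17 dB SPL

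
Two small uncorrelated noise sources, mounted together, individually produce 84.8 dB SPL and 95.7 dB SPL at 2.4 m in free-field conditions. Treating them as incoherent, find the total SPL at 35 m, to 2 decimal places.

Combined at 2.4 m: 10·log₁₀(10^(84.8/10)+10^(95.7/10)) = 96.039 dB SPL.
Then apply −20·log₁₀(35/2.4) = -23.277 dB → 72.76 dB SPL.

72.76 dB SPL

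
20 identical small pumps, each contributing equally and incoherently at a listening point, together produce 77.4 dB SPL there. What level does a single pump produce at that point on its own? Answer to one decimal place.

20 equal incoherent sources add 10·log₁₀(20) = 13.01 dB over one source.
L_one = 77.4 − 13.01 = 64.4 dB SPL.

64.4 dB SPL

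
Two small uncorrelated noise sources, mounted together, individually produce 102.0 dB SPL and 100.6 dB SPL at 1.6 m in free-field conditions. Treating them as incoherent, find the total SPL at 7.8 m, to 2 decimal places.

90.61 dB SPL

Combined at 1.6 m: 10·log₁₀(10^(102.0/10)+10^(100.6/10)) = 104.366 dB SPL.
Then apply −20·log₁₀(7.8/1.6) = -13.759 dB → 90.61 dB SPL.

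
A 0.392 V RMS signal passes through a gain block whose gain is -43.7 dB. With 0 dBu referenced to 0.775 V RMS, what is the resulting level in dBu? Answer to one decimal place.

Input level: 20·log₁₀(0.392/0.775) = -5.92 dBu.
Output: -5.92 − 43.7 = -49.6 dBu.

-49.6 dBu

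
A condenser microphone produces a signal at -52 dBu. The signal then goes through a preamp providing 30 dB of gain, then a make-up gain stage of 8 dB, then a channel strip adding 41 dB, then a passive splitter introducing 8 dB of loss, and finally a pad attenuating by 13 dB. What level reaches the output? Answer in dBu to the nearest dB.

+6 dBu

Gain stages sum in dB:
-52 + 30 + 8 + 41 − 8 − 13 = +6 dBu.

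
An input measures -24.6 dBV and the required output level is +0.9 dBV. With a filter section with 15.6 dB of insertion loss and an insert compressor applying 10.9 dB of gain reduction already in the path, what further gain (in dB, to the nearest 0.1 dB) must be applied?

52.0 dB

The required make-up gain is the shortfall in the dB sum.
G = +0.9 − (-24.6) + 15.6 + 10.9 = 52.0 dB.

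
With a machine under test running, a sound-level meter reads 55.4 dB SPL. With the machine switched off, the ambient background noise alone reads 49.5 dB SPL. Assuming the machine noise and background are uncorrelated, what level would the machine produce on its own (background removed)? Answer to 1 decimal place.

Subtract intensities: L_src = 10·log₁₀(10^(L_total/10) − 10^(L_bg/10)).
L_src = 10·log₁₀(10^(55.4/10) − 10^(49.5/10)) = 10·log₁₀(257600) = 54.1 dB SPL.

54.1 dB SPL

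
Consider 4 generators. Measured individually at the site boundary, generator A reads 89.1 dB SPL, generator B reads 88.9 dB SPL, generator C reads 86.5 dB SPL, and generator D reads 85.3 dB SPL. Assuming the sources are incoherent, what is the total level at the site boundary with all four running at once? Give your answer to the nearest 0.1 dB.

93.8 dB SPL

Uncorrelated sources add in intensity (power), not in dB.
L_total = 10·log₁₀(10^(89.1/10) + 10^(88.9/10) + 10^(86.5/10) + 10^(85.3/10)) = 10·log₁₀(2375000000) = 93.8 dB SPL.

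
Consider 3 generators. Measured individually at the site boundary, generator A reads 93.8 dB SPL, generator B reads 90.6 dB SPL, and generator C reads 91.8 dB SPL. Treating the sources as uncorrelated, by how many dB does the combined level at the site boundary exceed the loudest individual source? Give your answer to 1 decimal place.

3.2 dB

Add the sources as powers (linear), then convert back to dB:
L_total = 10·log₁₀(10^(93.8/10) + 10^(90.6/10) + 10^(91.8/10)) = 97.04 dB SPL.
Excess over the loudest (93.8 dB): 97.04 − 93.8 = 3.2 dB.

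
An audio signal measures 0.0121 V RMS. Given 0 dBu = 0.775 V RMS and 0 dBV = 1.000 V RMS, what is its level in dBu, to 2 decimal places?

dBu = 20·log₁₀(V / 0.775 V).
20·log₁₀(0.0121/0.775) = -36.13 dBu.

-36.13 dBu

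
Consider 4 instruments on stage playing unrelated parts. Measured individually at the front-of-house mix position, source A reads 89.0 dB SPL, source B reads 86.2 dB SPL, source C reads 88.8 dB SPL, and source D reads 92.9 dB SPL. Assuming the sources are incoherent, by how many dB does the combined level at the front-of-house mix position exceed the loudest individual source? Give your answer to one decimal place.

Add the sources as powers (linear), then convert back to dB:
L_total = 10·log₁₀(10^(89.0/10) + 10^(86.2/10) + 10^(88.8/10) + 10^(92.9/10)) = 95.93 dB SPL.
Excess over the loudest (92.9 dB): 95.93 − 92.9 = 3.0 dB.

3.0 dB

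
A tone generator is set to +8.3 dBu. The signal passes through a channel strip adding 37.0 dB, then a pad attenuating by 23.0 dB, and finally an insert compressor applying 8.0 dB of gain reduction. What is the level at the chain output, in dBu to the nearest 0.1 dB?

In dB, series stages simply add:
+8.3 + 37.0 − 23.0 − 8.0 = +14.3 dBu.

+14.3 dBu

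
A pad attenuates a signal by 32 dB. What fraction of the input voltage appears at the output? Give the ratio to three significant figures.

0.0251

Voltage ratio = 10^(dB/20).
10^(-32/20) = 10^(-1.600) = 0.0251.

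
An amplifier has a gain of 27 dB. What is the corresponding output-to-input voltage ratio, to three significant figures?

22.4

Voltage ratio = 10^(dB/20).
10^(27/20) = 10^(1.350) = 22.4.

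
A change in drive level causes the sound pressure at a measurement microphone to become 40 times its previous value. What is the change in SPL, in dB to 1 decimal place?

32.0 dB

Sound pressure is an amplitude quantity: ΔL = 20·log₁₀(p₂/p₁).
20·log₁₀(40) = 32.0 dB.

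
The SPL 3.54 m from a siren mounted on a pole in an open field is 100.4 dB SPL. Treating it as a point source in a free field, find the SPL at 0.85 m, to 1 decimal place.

112.8 dB SPL

Inverse-square spreading gives ΔL = −20·log₁₀(d₂/d₁).
ΔL = −20·log₁₀(0.85/3.54) = 12.39 dB, so L₂ = 100.4 + (12.39) = 112.8 dB SPL.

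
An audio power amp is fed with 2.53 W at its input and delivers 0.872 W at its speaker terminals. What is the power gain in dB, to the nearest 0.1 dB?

Power ratio → dB uses the 10·log₁₀ form:
10·log₁₀(0.872/2.53) = 10·log₁₀(0.3447) = -4.6 dB.

-4.6 dB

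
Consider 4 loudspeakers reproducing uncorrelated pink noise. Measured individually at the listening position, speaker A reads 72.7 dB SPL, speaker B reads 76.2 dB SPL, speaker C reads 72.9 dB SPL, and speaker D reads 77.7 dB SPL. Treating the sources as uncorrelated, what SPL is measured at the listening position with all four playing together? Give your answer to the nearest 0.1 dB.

Add the sources as powers (linear), then convert back to dB:
L_total = 10·log₁₀(10^(72.7/10) + 10^(76.2/10) + 10^(72.9/10) + 10^(77.7/10)) = 10·log₁₀(138700000) = 81.4 dB SPL.

81.4 dB SPL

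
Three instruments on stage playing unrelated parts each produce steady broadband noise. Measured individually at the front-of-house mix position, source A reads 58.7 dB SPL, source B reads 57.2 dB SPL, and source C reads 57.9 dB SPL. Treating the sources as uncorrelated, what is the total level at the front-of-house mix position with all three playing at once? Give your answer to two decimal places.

62.75 dB SPL

Add the sources as powers (linear), then convert back to dB:
L_total = 10·log₁₀(10^(58.7/10) + 10^(57.2/10) + 10^(57.9/10)) = 10·log₁₀(1883000) = 62.75 dB SPL.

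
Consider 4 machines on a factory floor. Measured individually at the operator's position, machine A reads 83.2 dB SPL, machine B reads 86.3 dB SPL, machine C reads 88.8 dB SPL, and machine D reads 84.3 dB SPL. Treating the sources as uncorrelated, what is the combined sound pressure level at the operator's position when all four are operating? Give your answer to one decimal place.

Uncorrelated sources add in intensity (power), not in dB.
L_total = 10·log₁₀(10^(83.2/10) + 10^(86.3/10) + 10^(88.8/10) + 10^(84.3/10)) = 10·log₁₀(1663000000) = 92.2 dB SPL.

92.2 dB SPL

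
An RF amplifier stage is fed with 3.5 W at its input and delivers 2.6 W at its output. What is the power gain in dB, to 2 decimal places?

-1.29 dB

Power ratio → dB uses the 10·log₁₀ form:
10·log₁₀(2.6/3.5) = 10·log₁₀(0.7429) = -1.29 dB.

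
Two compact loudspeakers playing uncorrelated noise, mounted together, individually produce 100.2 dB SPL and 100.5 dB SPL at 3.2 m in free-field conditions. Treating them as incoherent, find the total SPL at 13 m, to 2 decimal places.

Combined at 3.2 m: 10·log₁₀(10^(100.2/10)+10^(100.5/10)) = 103.363 dB SPL.
Then apply −20·log₁₀(13/3.2) = -12.176 dB → 91.19 dB SPL.

91.19 dB SPL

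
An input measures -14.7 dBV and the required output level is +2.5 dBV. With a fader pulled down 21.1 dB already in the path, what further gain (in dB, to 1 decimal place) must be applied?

The required make-up gain is the shortfall in the dB sum.
G = +2.5 − (-14.7) + 21.1 = 38.3 dB.

38.3 dB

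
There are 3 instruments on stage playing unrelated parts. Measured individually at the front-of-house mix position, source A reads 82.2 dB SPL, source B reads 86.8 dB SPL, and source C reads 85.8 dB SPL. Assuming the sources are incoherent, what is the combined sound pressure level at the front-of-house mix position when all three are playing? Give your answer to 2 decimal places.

90.11 dB SPL

Add the sources as powers (linear), then convert back to dB:
L_total = 10·log₁₀(10^(82.2/10) + 10^(86.8/10) + 10^(85.8/10)) = 10·log₁₀(1025000000) = 90.11 dB SPL.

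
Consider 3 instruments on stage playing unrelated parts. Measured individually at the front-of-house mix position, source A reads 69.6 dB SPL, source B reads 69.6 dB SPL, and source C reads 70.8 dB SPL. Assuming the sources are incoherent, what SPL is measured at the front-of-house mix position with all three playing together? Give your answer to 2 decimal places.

Incoherent sources sum as intensities:
L_total = 10·log₁₀(10^(69.6/10) + 10^(69.6/10) + 10^(70.8/10)) = 10·log₁₀(30260000) = 74.81 dB SPL.

74.81 dB SPL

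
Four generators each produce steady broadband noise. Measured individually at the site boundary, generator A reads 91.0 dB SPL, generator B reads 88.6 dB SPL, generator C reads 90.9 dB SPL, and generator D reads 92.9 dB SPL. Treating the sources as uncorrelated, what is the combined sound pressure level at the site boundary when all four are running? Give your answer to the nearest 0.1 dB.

Add the sources as powers (linear), then convert back to dB:
L_total = 10·log₁₀(10^(91.0/10) + 10^(88.6/10) + 10^(90.9/10) + 10^(92.9/10)) = 10·log₁₀(5163000000) = 97.1 dB SPL.

97.1 dB SPL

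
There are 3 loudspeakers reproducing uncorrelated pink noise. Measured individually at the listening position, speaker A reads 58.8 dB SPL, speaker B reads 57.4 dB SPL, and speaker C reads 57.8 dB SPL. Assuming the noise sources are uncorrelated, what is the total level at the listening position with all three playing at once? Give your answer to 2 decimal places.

Incoherent sources sum as intensities:
L_total = 10·log₁₀(10^(58.8/10) + 10^(57.4/10) + 10^(57.8/10)) = 10·log₁₀(1911000) = 62.81 dB SPL.

62.81 dB SPL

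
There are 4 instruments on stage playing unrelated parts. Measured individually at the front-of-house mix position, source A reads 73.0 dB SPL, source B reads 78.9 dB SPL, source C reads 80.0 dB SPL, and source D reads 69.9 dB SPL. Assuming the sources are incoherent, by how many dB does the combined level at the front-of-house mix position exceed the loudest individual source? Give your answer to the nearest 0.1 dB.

3.2 dB

Add the sources as powers (linear), then convert back to dB:
L_total = 10·log₁₀(10^(73.0/10) + 10^(78.9/10) + 10^(80.0/10) + 10^(69.9/10)) = 83.17 dB SPL.
Excess over the loudest (80.0 dB): 83.17 − 80.0 = 3.2 dB.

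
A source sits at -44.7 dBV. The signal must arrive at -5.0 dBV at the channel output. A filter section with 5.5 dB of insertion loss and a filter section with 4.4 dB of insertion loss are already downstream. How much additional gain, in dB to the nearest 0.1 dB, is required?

49.6 dB

The required make-up gain is the shortfall in the dB sum.
G = -5.0 − (-44.7) + 5.5 + 4.4 = 49.6 dB.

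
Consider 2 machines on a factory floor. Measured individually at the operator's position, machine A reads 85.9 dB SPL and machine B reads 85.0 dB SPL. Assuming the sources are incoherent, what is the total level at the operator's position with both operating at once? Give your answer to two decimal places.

88.48 dB SPL

Incoherent sources sum as intensities:
L_total = 10·log₁₀(10^(85.9/10) + 10^(85.0/10)) = 10·log₁₀(705300000) = 88.48 dB SPL.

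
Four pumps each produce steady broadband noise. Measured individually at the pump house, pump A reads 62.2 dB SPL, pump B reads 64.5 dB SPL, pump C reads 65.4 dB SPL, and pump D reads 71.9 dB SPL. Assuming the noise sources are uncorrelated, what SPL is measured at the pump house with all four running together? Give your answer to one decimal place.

Add the sources as powers (linear), then convert back to dB:
L_total = 10·log₁₀(10^(62.2/10) + 10^(64.5/10) + 10^(65.4/10) + 10^(71.9/10)) = 10·log₁₀(23430000) = 73.7 dB SPL.

73.7 dB SPL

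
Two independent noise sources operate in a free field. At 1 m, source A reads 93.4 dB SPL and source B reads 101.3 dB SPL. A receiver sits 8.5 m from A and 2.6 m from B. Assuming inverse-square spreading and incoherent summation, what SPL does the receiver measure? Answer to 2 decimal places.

At the listener: L_A = 93.4 − 20·log₁₀(8.5) = 74.812 dB; L_B = 101.3 − 20·log₁₀(2.6) = 93.001 dB.
Combined: 10·log₁₀(10^(74.812/10)+10^(93.001/10)) = 93.07 dB SPL.

93.07 dB SPL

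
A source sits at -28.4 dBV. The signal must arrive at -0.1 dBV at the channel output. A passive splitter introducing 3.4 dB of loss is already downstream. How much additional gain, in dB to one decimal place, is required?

The required make-up gain is the shortfall in the dB sum.
G = -0.1 − (-28.4) + 3.4 = 31.7 dB.

31.7 dB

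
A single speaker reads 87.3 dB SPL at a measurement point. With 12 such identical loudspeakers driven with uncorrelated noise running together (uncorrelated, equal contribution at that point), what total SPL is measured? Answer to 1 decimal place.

12 equal incoherent sources raise the level by 10·log₁₀(12) = 10.79 dB.
L_total = 87.3 + 10.79 = 98.1 dB SPL.

98.1 dB SPL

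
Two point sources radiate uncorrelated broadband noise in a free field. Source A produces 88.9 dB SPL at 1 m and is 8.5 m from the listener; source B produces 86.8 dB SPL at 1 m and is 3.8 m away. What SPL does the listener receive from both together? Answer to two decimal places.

76.42 dB SPL

At the listener: L_A = 88.9 − 20·log₁₀(8.5) = 70.312 dB; L_B = 86.8 − 20·log₁₀(3.8) = 75.204 dB.
Combined: 10·log₁₀(10^(70.312/10)+10^(75.204/10)) = 76.42 dB SPL.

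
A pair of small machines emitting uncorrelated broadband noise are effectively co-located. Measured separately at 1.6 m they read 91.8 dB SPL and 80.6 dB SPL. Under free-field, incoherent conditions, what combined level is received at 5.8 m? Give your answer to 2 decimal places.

80.93 dB SPL

Combined at 1.6 m: 10·log₁₀(10^(91.8/10)+10^(80.6/10)) = 92.118 dB SPL.
Then apply −20·log₁₀(5.8/1.6) = -11.186 dB → 80.93 dB SPL.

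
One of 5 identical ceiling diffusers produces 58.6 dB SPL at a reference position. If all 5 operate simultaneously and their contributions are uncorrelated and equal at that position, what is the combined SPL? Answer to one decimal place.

65.6 dB SPL

5 equal incoherent sources raise the level by 10·log₁₀(5) = 6.99 dB.
L_total = 58.6 + 6.99 = 65.6 dB SPL.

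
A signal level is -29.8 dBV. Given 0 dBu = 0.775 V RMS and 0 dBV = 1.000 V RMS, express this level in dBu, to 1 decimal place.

The offset between the scales is 20·log₁₀(0.775/1.000) = −2.214 dB.
So dBu = -29.8 + 2.214 = -27.6 dBu.

-27.6 dBu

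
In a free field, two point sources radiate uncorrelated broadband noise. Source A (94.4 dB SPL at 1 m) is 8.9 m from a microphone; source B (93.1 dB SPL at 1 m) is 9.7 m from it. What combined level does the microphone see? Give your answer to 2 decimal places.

At the listener: L_A = 94.4 − 20·log₁₀(8.9) = 75.412 dB; L_B = 93.1 − 20·log₁₀(9.7) = 73.365 dB.
Combined: 10·log₁₀(10^(75.412/10)+10^(73.365/10)) = 77.52 dB SPL.

77.52 dB SPL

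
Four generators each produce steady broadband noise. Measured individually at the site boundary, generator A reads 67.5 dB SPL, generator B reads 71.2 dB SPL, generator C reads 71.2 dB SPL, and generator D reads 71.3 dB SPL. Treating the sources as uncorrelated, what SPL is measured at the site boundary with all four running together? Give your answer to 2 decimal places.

Uncorrelated sources add in intensity (power), not in dB.
L_total = 10·log₁₀(10^(67.5/10) + 10^(71.2/10) + 10^(71.2/10) + 10^(71.3/10)) = 10·log₁₀(45480000) = 76.58 dB SPL.

76.58 dB SPL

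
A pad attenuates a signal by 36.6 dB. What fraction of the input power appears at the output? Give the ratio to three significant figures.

Power ratio = 10^(dB/10).
10^(-36.6/10) = 10^(-3.660) = 0.000219.

0.000219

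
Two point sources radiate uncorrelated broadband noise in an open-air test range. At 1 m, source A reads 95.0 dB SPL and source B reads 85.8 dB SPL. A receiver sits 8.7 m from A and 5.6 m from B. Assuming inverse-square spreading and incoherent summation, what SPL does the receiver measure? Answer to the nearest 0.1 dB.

77.3 dB SPL

At the listener: L_A = 95.0 − 20·log₁₀(8.7) = 76.21 dB; L_B = 85.8 − 20·log₁₀(5.6) = 70.84 dB.
Combined: 10·log₁₀(10^(76.21/10)+10^(70.84/10)) = 77.3 dB SPL.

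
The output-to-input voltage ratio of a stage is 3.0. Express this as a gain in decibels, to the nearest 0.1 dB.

9.5 dB

Voltage is an amplitude quantity, so gain = 20·log₁₀(V_out/V_in).
20·log₁₀(3.0) = 9.5 dB.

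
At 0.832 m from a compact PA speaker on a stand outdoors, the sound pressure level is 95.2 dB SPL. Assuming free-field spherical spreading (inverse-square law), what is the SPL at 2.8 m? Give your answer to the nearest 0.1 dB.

For a point source in a free field, ΔL = −20·log₁₀(d₂/d₁).
ΔL = −20·log₁₀(2.8/0.832) = -10.54 dB, so L₂ = 95.2 + (-10.54) = 84.7 dB SPL.

84.7 dB SPL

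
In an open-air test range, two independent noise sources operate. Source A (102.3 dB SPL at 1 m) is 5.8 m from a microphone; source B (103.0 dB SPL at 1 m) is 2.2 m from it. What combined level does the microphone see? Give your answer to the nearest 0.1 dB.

96.7 dB SPL

At the listener: L_A = 102.3 − 20·log₁₀(5.8) = 87.03 dB; L_B = 103.0 − 20·log₁₀(2.2) = 96.15 dB.
Combined: 10·log₁₀(10^(87.03/10)+10^(96.15/10)) = 96.7 dB SPL.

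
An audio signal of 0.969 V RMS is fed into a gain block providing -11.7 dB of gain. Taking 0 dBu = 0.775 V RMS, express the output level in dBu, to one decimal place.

-9.8 dBu

Input level: 20·log₁₀(0.969/0.775) = 1.94 dBu.
Output: 1.94 − 11.7 = -9.8 dBu.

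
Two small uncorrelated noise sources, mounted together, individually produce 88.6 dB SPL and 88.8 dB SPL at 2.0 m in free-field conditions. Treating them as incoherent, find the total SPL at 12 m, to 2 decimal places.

76.15 dB SPL

Combined at 2.0 m: 10·log₁₀(10^(88.6/10)+10^(88.8/10)) = 91.711 dB SPL.
Then apply −20·log₁₀(12/2.0) = -15.563 dB → 76.15 dB SPL.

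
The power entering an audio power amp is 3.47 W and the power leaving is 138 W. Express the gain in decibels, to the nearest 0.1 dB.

Power ratio → dB uses the 10·log₁₀ form:
10·log₁₀(138/3.47) = 10·log₁₀(39.77) = 16.0 dB.

16.0 dB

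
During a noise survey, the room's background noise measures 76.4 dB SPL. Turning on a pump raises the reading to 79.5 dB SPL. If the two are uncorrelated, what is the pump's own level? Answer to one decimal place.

Background correction is a power subtraction:
L_src = 10·log₁₀(10^(79.5/10) − 10^(76.4/10)) = 10·log₁₀(45470000) = 76.6 dB SPL.

76.6 dB SPL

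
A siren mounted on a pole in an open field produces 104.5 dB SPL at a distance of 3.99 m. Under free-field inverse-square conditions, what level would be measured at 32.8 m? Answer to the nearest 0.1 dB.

Inverse-square spreading gives ΔL = −20·log₁₀(d₂/d₁).
ΔL = −20·log₁₀(32.8/3.99) = -18.30 dB, so L₂ = 104.5 + (-18.30) = 86.2 dB SPL.

86.2 dB SPL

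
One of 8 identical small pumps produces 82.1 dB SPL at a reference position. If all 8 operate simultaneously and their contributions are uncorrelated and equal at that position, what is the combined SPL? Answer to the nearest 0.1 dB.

91.1 dB SPL

8 equal incoherent sources raise the level by 10·log₁₀(8) = 9.03 dB.
L_total = 82.1 + 9.03 = 91.1 dB SPL.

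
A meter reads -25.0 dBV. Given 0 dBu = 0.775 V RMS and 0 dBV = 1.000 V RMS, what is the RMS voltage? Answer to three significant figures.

0.0562 V

V = 1.000 V × 10^(-25.0/20).
= 1.000 × 0.05623 = 0.0562 V.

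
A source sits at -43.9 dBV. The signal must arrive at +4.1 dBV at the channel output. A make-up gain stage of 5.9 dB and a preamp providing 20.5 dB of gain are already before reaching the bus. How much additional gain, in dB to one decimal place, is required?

21.6 dB

The required make-up gain is the shortfall in the dB sum.
G = +4.1 − (-43.9) − 5.9 − 20.5 = 21.6 dB.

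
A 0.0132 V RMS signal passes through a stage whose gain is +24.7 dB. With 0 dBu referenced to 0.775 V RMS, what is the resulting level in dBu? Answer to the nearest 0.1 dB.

-10.7 dBu

Input level: 20·log₁₀(0.0132/0.775) = -35.37 dBu.
Output: -35.37 + 24.7 = -10.7 dBu.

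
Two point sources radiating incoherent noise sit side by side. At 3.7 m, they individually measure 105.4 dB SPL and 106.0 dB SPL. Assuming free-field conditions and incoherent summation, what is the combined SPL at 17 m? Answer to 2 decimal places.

Combined at 3.7 m: 10·log₁₀(10^(105.4/10)+10^(106.0/10)) = 108.721 dB SPL.
Then apply −20·log₁₀(17/3.7) = -13.245 dB → 95.48 dB SPL.

95.48 dB SPL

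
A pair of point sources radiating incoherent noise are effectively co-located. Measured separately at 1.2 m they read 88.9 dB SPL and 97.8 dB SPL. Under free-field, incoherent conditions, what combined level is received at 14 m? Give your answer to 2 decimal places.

Combined at 1.2 m: 10·log₁₀(10^(88.9/10)+10^(97.8/10)) = 98.326 dB SPL.
Then apply −20·log₁₀(14/1.2) = -21.339 dB → 76.99 dB SPL.

76.99 dB SPL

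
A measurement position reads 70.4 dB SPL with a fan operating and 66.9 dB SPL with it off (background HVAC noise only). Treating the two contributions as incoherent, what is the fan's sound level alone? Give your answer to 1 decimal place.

67.8 dB SPL

Subtract intensities: L_src = 10·log₁₀(10^(L_total/10) − 10^(L_bg/10)).
L_src = 10·log₁₀(10^(70.4/10) − 10^(66.9/10)) = 10·log₁₀(6067000) = 67.8 dB SPL.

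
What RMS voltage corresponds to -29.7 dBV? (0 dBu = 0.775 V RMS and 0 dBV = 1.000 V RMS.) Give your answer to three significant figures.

V = 1.000 V × 10^(-29.7/20).
= 1.000 × 0.03273 = 0.0327 V.

0.0327 V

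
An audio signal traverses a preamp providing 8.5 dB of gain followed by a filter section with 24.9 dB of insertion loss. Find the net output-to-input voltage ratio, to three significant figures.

0.151

Net gain = 8.5 + (−24.9) = -16.4 dB.
Voltage ratio = 10^(-16.4/20) = 0.151.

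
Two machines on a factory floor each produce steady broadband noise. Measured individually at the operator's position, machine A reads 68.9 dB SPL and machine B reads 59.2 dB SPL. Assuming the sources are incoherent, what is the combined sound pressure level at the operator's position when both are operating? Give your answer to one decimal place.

69.3 dB SPL

Add the sources as powers (linear), then convert back to dB:
L_total = 10·log₁₀(10^(68.9/10) + 10^(59.2/10)) = 10·log₁₀(8594000) = 69.3 dB SPL.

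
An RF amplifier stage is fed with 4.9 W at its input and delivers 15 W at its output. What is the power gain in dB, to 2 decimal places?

Power is a power quantity, so gain = 10·log₁₀(P_out/P_in).
10·log₁₀(15/4.9) = 10·log₁₀(3.061) = 4.86 dB.

4.86 dB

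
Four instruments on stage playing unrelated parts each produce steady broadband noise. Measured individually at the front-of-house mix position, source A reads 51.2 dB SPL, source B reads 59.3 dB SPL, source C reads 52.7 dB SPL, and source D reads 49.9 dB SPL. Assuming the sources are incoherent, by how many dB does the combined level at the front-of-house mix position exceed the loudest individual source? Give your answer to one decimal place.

Incoherent sources sum as intensities:
L_total = 10·log₁₀(10^(51.2/10) + 10^(59.3/10) + 10^(52.7/10) + 10^(49.9/10)) = 61.03 dB SPL.
Excess over the loudest (59.3 dB): 61.03 − 59.3 = 1.7 dB.

1.7 dB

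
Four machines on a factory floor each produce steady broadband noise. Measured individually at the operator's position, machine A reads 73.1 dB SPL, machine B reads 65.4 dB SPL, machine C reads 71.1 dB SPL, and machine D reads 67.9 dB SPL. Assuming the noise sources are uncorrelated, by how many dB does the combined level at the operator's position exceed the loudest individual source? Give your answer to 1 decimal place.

3.2 dB

Uncorrelated sources add in intensity (power), not in dB.
L_total = 10·log₁₀(10^(73.1/10) + 10^(65.4/10) + 10^(71.1/10) + 10^(67.9/10)) = 76.33 dB SPL.
Excess over the loudest (73.1 dB): 76.33 − 73.1 = 3.2 dB.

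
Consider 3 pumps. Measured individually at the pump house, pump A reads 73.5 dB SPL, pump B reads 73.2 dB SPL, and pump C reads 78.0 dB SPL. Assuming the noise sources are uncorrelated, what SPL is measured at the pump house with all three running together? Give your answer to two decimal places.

Uncorrelated sources add in intensity (power), not in dB.
L_total = 10·log₁₀(10^(73.5/10) + 10^(73.2/10) + 10^(78.0/10)) = 10·log₁₀(106400000) = 80.27 dB SPL.

80.27 dB SPL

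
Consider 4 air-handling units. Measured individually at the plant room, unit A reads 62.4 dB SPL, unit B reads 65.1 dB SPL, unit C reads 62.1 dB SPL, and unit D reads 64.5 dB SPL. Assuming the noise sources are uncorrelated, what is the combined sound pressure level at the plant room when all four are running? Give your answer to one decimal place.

Incoherent sources sum as intensities:
L_total = 10·log₁₀(10^(62.4/10) + 10^(65.1/10) + 10^(62.1/10) + 10^(64.5/10)) = 10·log₁₀(9414000) = 69.7 dB SPL.

69.7 dB SPL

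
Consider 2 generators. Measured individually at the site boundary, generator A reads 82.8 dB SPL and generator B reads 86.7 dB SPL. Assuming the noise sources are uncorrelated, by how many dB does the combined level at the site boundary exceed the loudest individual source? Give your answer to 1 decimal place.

1.5 dB

Uncorrelated sources add in intensity (power), not in dB.
L_total = 10·log₁₀(10^(82.8/10) + 10^(86.7/10)) = 88.18 dB SPL.
Excess over the loudest (86.7 dB): 88.18 − 86.7 = 1.5 dB.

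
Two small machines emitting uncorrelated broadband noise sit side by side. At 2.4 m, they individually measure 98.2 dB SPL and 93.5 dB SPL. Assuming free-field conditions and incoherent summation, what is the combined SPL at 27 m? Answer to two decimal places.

Combined at 2.4 m: 10·log₁₀(10^(98.2/10)+10^(93.5/10)) = 99.467 dB SPL.
Then apply −20·log₁₀(27/2.4) = -21.023 dB → 78.44 dB SPL.

78.44 dB SPL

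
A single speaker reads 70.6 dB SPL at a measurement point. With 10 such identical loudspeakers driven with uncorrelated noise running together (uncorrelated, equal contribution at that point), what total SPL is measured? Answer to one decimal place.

10 equal incoherent sources raise the level by 10·log₁₀(10) = 10.00 dB.
L_total = 70.6 + 10.00 = 80.6 dB SPL.

80.6 dB SPL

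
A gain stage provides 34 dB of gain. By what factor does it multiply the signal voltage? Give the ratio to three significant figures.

Voltage ratio = 10^(dB/20).
10^(34/20) = 10^(1.700) = 50.1.

50.1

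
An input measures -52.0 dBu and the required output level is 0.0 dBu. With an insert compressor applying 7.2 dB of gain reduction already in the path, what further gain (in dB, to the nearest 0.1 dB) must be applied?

The required make-up gain is the shortfall in the dB sum.
G = 0.0 − (-52.0) + 7.2 = 59.2 dB.

59.2 dB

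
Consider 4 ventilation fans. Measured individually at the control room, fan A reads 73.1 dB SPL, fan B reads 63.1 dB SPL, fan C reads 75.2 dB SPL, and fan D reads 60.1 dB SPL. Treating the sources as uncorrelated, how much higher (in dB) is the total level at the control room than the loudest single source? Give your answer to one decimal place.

Uncorrelated sources add in intensity (power), not in dB.
L_total = 10·log₁₀(10^(73.1/10) + 10^(63.1/10) + 10^(75.2/10) + 10^(60.1/10)) = 77.53 dB SPL.
Excess over the loudest (75.2 dB): 77.53 − 75.2 = 2.3 dB.

2.3 dB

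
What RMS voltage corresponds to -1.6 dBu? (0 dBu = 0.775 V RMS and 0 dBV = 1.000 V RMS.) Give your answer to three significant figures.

0.645 V

V = 0.775 V × 10^(-1.6/20).
= 0.775 × 0.8318 = 0.645 V.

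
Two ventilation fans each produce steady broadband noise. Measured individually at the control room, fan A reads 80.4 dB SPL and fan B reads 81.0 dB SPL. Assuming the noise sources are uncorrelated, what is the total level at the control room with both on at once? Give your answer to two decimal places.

Uncorrelated sources add in intensity (power), not in dB.
L_total = 10·log₁₀(10^(80.4/10) + 10^(81.0/10)) = 10·log₁₀(235500000) = 83.72 dB SPL.

83.72 dB SPL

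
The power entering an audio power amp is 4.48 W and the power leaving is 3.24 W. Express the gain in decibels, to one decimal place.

-1.4 dB

For a power ratio, dB = 10·log₁₀(P₂/P₁).
10·log₁₀(3.24/4.48) = 10·log₁₀(0.7232) = -1.4 dB.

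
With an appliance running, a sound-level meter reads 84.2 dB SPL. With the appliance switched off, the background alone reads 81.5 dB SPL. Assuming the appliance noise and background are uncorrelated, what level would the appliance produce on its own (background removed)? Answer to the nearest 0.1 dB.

Background correction is a power subtraction:
L_src = 10·log₁₀(10^(84.2/10) − 10^(81.5/10)) = 10·log₁₀(121800000) = 80.9 dB SPL.

80.9 dB SPL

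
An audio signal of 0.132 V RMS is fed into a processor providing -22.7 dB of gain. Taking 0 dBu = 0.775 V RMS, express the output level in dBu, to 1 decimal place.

-38.1 dBu

Input level: 20·log₁₀(0.132/0.775) = -15.37 dBu.
Output: -15.37 − 22.7 = -38.1 dBu.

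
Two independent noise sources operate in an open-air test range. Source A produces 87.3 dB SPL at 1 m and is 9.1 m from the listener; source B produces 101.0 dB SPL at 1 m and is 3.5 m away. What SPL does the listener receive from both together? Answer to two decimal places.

90.15 dB SPL

At the listener: L_A = 87.3 − 20·log₁₀(9.1) = 68.119 dB; L_B = 101.0 − 20·log₁₀(3.5) = 90.119 dB.
Combined: 10·log₁₀(10^(68.119/10)+10^(90.119/10)) = 90.15 dB SPL.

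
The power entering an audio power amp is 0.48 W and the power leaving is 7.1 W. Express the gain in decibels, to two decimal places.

11.70 dB

Power ratio → dB uses the 10·log₁₀ form:
10·log₁₀(7.1/0.48) = 10·log₁₀(14.79) = 11.70 dB.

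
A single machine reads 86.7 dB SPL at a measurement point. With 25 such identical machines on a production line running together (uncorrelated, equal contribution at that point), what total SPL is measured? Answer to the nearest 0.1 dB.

25 equal incoherent sources raise the level by 10·log₁₀(25) = 13.98 dB.
L_total = 86.7 + 13.98 = 100.7 dB SPL.

100.7 dB SPL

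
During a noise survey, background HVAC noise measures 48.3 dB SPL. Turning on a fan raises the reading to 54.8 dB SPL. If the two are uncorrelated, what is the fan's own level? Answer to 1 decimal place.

53.7 dB SPL

Background correction is a power subtraction:
L_src = 10·log₁₀(10^(54.8/10) − 10^(48.3/10)) = 10·log₁₀(234400) = 53.7 dB SPL.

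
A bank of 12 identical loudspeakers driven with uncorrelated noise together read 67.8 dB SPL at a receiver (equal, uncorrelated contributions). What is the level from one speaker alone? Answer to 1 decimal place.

57.0 dB SPL

12 equal incoherent sources add 10·log₁₀(12) = 10.79 dB over one source.
L_one = 67.8 − 10.79 = 57.0 dB SPL.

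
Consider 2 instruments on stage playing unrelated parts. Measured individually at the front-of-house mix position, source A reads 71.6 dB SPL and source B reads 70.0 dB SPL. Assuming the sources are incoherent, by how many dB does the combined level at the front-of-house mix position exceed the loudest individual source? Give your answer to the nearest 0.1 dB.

2.3 dB

Incoherent sources sum as intensities:
L_total = 10·log₁₀(10^(71.6/10) + 10^(70.0/10)) = 73.88 dB SPL.
Excess over the loudest (71.6 dB): 73.88 − 71.6 = 2.3 dB.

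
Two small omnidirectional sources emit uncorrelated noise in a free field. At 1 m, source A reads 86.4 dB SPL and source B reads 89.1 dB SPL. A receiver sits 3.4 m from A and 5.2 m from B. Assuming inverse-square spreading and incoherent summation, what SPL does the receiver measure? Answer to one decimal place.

At the listener: L_A = 86.4 − 20·log₁₀(3.4) = 75.77 dB; L_B = 89.1 − 20·log₁₀(5.2) = 74.78 dB.
Combined: 10·log₁₀(10^(75.77/10)+10^(74.78/10)) = 78.3 dB SPL.

78.3 dB SPL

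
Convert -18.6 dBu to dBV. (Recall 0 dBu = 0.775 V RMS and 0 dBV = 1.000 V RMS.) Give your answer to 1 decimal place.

The offset between the scales is 20·log₁₀(0.775/1.000) = −2.214 dB.
So dBV = -18.6 − 2.214 = -20.8 dBV.

-20.8 dBV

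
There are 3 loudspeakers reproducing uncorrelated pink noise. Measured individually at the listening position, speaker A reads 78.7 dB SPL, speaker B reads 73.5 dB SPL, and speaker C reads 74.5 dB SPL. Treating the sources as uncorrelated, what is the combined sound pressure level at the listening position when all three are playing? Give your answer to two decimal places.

80.96 dB SPL

Incoherent sources sum as intensities:
L_total = 10·log₁₀(10^(78.7/10) + 10^(73.5/10) + 10^(74.5/10)) = 10·log₁₀(124700000) = 80.96 dB SPL.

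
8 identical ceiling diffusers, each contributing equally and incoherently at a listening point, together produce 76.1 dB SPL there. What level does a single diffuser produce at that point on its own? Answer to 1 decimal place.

8 equal incoherent sources add 10·log₁₀(8) = 9.03 dB over one source.
L_one = 76.1 − 9.03 = 67.1 dB SPL.

67.1 dB SPL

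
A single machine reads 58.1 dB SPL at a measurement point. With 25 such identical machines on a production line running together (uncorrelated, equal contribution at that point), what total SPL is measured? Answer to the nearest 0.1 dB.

72.1 dB SPL

25 equal incoherent sources raise the level by 10·log₁₀(25) = 13.98 dB.
L_total = 58.1 + 13.98 = 72.1 dB SPL.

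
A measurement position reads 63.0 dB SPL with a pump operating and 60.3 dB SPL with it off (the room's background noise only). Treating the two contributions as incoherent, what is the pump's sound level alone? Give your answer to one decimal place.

59.7 dB SPL

Subtract intensities: L_src = 10·log₁₀(10^(L_total/10) − 10^(L_bg/10)).
L_src = 10·log₁₀(10^(63.0/10) − 10^(60.3/10)) = 10·log₁₀(923700) = 59.7 dB SPL.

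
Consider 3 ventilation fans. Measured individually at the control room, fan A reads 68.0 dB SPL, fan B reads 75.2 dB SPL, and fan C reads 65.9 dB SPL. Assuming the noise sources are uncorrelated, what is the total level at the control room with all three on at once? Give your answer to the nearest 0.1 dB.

76.4 dB SPL

Incoherent sources sum as intensities:
L_total = 10·log₁₀(10^(68.0/10) + 10^(75.2/10) + 10^(65.9/10)) = 10·log₁₀(43310000) = 76.4 dB SPL.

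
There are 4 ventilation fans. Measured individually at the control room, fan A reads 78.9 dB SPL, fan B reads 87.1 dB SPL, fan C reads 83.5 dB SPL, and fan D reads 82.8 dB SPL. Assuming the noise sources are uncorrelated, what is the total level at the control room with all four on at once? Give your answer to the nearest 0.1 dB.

Incoherent sources sum as intensities:
L_total = 10·log₁₀(10^(78.9/10) + 10^(87.1/10) + 10^(83.5/10) + 10^(82.8/10)) = 10·log₁₀(1005000000) = 90.0 dB SPL.

90.0 dB SPL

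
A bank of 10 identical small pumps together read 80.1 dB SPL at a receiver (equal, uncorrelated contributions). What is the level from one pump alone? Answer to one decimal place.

10 equal incoherent sources add 10·log₁₀(10) = 10.00 dB over one source.
L_one = 80.1 − 10.00 = 70.1 dB SPL.

70.1 dB SPL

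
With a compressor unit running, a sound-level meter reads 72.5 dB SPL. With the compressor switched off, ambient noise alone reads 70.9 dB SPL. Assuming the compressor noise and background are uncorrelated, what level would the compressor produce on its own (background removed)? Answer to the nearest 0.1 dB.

67.4 dB SPL

Background correction is a power subtraction:
L_src = 10·log₁₀(10^(72.5/10) − 10^(70.9/10)) = 10·log₁₀(5480000) = 67.4 dB SPL.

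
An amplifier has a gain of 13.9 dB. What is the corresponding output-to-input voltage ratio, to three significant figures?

4.95

Voltage ratio = 10^(dB/20).
10^(13.9/20) = 10^(0.6950) = 4.95.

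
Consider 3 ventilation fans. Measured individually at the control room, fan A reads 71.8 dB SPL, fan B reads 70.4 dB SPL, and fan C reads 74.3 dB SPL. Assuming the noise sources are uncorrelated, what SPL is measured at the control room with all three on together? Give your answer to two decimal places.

Incoherent sources sum as intensities:
L_total = 10·log₁₀(10^(71.8/10) + 10^(70.4/10) + 10^(74.3/10)) = 10·log₁₀(53020000) = 77.24 dB SPL.

77.24 dB SPL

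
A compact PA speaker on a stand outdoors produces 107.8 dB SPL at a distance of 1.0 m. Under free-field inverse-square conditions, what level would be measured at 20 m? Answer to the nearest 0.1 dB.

81.8 dB SPL

Inverse-square spreading gives ΔL = −20·log₁₀(d₂/d₁).
ΔL = −20·log₁₀(20/1.0) = -26.02 dB, so L₂ = 107.8 + (-26.02) = 81.8 dB SPL.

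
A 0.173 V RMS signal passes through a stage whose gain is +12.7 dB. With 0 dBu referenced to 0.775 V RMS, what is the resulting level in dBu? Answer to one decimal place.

Input level: 20·log₁₀(0.173/0.775) = -13.03 dBu.
Output: -13.03 + 12.7 = -0.3 dBu.

-0.3 dBu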